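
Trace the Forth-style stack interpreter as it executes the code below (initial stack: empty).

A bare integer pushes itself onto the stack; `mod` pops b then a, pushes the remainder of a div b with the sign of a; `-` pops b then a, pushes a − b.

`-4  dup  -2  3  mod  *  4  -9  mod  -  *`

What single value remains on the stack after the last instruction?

-16

-4   [-4]
dup  [-4, -4]
-2   [-4, -4, -2]
3    [-4, -4, -2, 3]
mod  [-4, -4, -2]
*    [-4, 8]
4    [-4, 8, 4]
-9   [-4, 8, 4, -9]
mod  [-4, 8, 4]
-    [-4, 4]
*    [-16]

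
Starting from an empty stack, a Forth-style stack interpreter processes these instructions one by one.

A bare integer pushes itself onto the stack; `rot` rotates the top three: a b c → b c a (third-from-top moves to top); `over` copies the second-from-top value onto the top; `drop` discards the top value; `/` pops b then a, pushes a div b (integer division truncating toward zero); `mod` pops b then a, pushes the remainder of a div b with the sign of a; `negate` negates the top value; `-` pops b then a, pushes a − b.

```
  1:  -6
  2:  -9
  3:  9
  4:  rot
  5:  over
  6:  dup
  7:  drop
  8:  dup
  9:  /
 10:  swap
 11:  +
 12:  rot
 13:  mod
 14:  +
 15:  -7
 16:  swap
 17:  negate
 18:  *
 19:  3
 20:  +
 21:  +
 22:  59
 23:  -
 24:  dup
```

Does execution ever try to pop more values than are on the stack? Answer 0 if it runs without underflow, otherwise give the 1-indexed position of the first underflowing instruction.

-6     : [-6]
-9     : [-6, -9]
9      : [-6, -9, 9]
rot    : [-9, 9, -6]
over   : [-9, 9, -6, 9]
dup    : [-9, 9, -6, 9, 9]
drop   : [-9, 9, -6, 9]
dup    : [-9, 9, -6, 9, 9]
/      : [-9, 9, -6, 1]
swap   : [-9, 9, 1, -6]
+      : [-9, 9, -5]
rot    : [9, -5, -9]
mod    : [9, -5]
+      : [4]
-7     : [4, -7]
swap   : [-7, 4]
negate : [-7, -4]
*      : [28]
3      : [28, 3]
+      : [31]
+  — needs 2 operands, stack has 1 → underflow

21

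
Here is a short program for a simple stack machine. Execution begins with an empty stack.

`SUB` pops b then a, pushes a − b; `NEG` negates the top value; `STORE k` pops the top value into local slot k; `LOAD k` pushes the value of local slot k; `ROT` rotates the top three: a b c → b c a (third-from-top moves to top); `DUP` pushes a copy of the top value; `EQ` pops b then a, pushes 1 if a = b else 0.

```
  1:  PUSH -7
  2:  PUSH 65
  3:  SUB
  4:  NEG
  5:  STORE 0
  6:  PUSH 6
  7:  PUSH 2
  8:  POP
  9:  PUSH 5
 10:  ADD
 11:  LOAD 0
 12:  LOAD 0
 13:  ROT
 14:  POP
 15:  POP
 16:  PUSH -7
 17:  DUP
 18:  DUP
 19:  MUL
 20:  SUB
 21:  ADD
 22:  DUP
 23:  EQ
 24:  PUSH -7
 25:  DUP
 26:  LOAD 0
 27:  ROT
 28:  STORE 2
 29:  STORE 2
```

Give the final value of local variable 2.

PUSH -7 -> [-7]
PUSH 65 -> [-7, 65]
SUB     -> [-72]
NEG     -> [72]
STORE 0 -> []
PUSH 6  -> [6]
PUSH 2  -> [6, 2]
POP     -> [6]
PUSH 5  -> [6, 5]
ADD     -> [11]
LOAD 0  -> [11, 72]
LOAD 0  -> [11, 72, 72]
ROT     -> [72, 72, 11]
POP     -> [72, 72]
POP     -> [72]
PUSH -7 -> [72, -7]
DUP     -> [72, -7, -7]
DUP     -> [72, -7, -7, -7]
MUL     -> [72, -7, 49]
SUB     -> [72, -56]
ADD     -> [16]
DUP     -> [16, 16]
EQ      -> [1]
PUSH -7 -> [1, -7]
DUP     -> [1, -7, -7]
LOAD 0  -> [1, -7, -7, 72]
ROT     -> [1, -7, 72, -7]
STORE 2 -> [1, -7, 72]
STORE 2 -> [1, -7]

72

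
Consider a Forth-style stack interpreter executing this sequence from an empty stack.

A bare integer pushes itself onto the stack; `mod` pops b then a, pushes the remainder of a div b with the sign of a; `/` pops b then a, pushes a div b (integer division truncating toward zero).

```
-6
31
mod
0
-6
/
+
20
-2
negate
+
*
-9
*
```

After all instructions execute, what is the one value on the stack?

-6      -6
31      -6 31
mod     -6
0       -6 0
-6      -6 0 -6
/       -6 0
+       -6
20      -6 20
-2      -6 20 -2
negate  -6 20 2
+       -6 22
*       -132
-9      -132 -9
*       1188

1188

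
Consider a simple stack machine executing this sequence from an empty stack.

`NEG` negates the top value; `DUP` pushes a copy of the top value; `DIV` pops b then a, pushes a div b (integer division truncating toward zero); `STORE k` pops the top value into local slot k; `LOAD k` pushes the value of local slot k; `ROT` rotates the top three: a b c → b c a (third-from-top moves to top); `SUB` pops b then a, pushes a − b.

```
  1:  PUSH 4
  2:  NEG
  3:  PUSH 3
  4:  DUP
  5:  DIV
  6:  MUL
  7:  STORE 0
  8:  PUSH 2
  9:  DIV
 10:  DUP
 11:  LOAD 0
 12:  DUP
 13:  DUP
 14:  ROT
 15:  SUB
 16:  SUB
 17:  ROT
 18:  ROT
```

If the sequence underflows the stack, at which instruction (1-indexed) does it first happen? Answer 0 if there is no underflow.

9

PUSH 4   [4]
NEG      [-4]
PUSH 3   [-4, 3]
DUP      [-4, 3, 3]
DIV      [-4, 1]
MUL      [-4]
STORE 0  []
PUSH 2   [2]
DIV  — needs 2 operands, stack has 1 → underflow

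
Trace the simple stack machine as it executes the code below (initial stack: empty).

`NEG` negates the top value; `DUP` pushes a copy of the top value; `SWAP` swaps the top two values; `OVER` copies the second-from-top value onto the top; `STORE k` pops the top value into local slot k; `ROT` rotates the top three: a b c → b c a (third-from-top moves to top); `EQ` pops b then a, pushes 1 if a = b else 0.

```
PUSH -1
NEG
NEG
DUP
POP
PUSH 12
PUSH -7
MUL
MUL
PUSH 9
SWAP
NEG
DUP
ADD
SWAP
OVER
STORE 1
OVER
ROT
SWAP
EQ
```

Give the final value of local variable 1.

PUSH -1 : -1
NEG     : 1
NEG     : -1
DUP     : -1 -1
POP     : -1
PUSH 12 : -1 12
PUSH -7 : -1 12 -7
MUL     : -1 -84
MUL     : 84
PUSH 9  : 84 9
SWAP    : 9 84
NEG     : 9 -84
DUP     : 9 -84 -84
ADD     : 9 -168
SWAP    : -168 9
OVER    : -168 9 -168
STORE 1 : -168 9
OVER    : -168 9 -168
ROT     : 9 -168 -168
SWAP    : 9 -168 -168
EQ      : 9 1

-168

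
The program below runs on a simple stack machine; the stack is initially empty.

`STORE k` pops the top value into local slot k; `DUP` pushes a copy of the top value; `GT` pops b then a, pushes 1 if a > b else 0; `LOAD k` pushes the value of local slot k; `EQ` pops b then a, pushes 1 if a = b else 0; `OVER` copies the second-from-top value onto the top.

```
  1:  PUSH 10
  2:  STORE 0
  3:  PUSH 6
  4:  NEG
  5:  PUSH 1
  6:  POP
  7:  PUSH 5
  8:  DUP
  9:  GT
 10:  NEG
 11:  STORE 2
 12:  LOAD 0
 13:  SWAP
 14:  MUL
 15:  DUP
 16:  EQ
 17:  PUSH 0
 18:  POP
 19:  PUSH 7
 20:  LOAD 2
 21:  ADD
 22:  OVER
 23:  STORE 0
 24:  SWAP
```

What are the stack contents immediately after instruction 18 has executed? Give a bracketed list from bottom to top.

PUSH 10 → 10
STORE 0 → (empty)
PUSH 6  → 6
NEG     → -6
PUSH 1  → -6 1
POP     → -6
PUSH 5  → -6 5
DUP     → -6 5 5
GT      → -6 0
NEG     → -6 0
STORE 2 → -6
LOAD 0  → -6 10
SWAP    → 10 -6
MUL     → -60
DUP     → -60 -60
EQ      → 1
PUSH 0  → 1 0
POP     → 1

[1]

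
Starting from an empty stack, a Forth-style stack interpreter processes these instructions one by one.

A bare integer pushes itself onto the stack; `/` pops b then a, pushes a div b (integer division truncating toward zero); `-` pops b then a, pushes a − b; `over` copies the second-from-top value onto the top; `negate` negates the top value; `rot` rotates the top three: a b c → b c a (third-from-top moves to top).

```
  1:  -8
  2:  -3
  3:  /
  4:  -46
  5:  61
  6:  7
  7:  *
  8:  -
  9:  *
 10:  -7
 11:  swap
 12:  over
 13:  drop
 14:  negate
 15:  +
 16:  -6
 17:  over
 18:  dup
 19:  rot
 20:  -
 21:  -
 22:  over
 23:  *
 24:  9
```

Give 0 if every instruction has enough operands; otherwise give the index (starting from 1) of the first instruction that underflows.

0

-8     : -8
-3     : -8 -3
/      : 2
-46    : 2 -46
61     : 2 -46 61
7      : 2 -46 61 7
*      : 2 -46 427
-      : 2 -473
*      : -946
-7     : -946 -7
swap   : -7 -946
over   : -7 -946 -7
drop   : -7 -946
negate : -7 946
+      : 939
-6     : 939 -6
over   : 939 -6 939
dup    : 939 -6 939 939
rot    : 939 939 939 -6
-      : 939 939 945
-      : 939 -6
over   : 939 -6 939
*      : 939 -5634
9      : 939 -5634 9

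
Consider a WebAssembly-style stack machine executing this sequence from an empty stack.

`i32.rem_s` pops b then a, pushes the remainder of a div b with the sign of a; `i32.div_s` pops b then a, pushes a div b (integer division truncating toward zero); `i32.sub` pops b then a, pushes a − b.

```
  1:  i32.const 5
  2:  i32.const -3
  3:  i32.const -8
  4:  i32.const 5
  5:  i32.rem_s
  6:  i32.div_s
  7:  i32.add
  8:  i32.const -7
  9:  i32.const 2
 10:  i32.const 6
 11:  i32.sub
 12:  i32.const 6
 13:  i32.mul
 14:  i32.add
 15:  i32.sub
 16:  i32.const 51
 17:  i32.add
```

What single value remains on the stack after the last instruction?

i32.const 5  : [5]
i32.const -3 : [5, -3]
i32.const -8 : [5, -3, -8]
i32.const 5  : [5, -3, -8, 5]
i32.rem_s    : [5, -3, -3]
i32.div_s    : [5, 1]
i32.add      : [6]
i32.const -7 : [6, -7]
i32.const 2  : [6, -7, 2]
i32.const 6  : [6, -7, 2, 6]
i32.sub      : [6, -7, -4]
i32.const 6  : [6, -7, -4, 6]
i32.mul      : [6, -7, -24]
i32.add      : [6, -31]
i32.sub      : [37]
i32.const 51 : [37, 51]
i32.add      : [88]

88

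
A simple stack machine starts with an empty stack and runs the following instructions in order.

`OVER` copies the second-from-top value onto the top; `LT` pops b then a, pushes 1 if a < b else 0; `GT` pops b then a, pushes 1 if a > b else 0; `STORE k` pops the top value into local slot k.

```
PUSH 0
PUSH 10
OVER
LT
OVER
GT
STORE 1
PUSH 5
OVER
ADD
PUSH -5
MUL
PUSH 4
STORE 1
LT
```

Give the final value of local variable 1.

4

PUSH 0   0
PUSH 10  0 10
OVER     0 10 0
LT       0 0
OVER     0 0 0
GT       0 0
STORE 1  0
PUSH 5   0 5
OVER     0 5 0
ADD      0 5
PUSH -5  0 5 -5
MUL      0 -25
PUSH 4   0 -25 4
STORE 1  0 -25
LT       0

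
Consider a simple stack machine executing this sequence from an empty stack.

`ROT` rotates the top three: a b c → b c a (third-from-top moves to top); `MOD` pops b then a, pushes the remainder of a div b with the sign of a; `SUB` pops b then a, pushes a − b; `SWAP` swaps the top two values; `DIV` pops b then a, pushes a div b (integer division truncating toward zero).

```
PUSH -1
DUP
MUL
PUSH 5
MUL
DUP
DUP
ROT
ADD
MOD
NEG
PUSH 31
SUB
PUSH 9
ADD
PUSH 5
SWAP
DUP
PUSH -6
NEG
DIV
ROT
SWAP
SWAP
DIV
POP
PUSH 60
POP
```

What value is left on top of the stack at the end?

-27

PUSH -1 → -1
DUP     → -1 -1
MUL     → 1
PUSH 5  → 1 5
MUL     → 5
DUP     → 5 5
DUP     → 5 5 5
ROT     → 5 5 5
ADD     → 5 10
MOD     → 5
NEG     → -5
PUSH 31 → -5 31
SUB     → -36
PUSH 9  → -36 9
ADD     → -27
PUSH 5  → -27 5
SWAP    → 5 -27
DUP     → 5 -27 -27
PUSH -6 → 5 -27 -27 -6
NEG     → 5 -27 -27 6
DIV     → 5 -27 -4
ROT     → -27 -4 5
SWAP    → -27 5 -4
SWAP    → -27 -4 5
DIV     → -27 0
POP     → -27
PUSH 60 → -27 60
POP     → -27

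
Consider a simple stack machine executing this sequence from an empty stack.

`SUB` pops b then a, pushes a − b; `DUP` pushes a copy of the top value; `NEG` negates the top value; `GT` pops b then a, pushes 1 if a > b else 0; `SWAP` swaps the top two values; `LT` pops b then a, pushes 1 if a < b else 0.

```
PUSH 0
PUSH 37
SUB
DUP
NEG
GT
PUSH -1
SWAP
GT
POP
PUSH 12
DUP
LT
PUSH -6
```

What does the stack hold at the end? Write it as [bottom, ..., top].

PUSH 0  : [0]
PUSH 37 : [0, 37]
SUB     : [-37]
DUP     : [-37, -37]
NEG     : [-37, 37]
GT      : [0]
PUSH -1 : [0, -1]
SWAP    : [-1, 0]
GT      : [0]
POP     : []
PUSH 12 : [12]
DUP     : [12, 12]
LT      : [0]
PUSH -6 : [0, -6]

[0, -6]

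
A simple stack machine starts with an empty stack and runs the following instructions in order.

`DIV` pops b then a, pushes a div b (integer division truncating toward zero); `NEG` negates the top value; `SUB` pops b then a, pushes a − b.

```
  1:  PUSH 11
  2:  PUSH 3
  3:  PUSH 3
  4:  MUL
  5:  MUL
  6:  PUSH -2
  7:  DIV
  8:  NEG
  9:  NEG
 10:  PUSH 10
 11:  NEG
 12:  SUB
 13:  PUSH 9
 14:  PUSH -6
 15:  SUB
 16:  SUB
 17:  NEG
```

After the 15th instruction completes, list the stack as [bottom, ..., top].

[-39, 15]

PUSH 11  [11]
PUSH 3   [11, 3]
PUSH 3   [11, 3, 3]
MUL      [11, 9]
MUL      [99]
PUSH -2  [99, -2]
DIV      [-49]
NEG      [49]
NEG      [-49]
PUSH 10  [-49, 10]
NEG      [-49, -10]
SUB      [-39]
PUSH 9   [-39, 9]
PUSH -6  [-39, 9, -6]
SUB      [-39, 15]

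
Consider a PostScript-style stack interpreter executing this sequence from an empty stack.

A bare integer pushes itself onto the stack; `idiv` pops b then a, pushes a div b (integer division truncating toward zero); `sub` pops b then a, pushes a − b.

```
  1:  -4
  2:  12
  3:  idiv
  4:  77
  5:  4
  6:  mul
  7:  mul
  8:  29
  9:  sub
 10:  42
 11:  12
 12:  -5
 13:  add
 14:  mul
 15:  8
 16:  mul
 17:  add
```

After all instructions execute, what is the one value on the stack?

-4    [-4]
12    [-4, 12]
idiv  [0]
77    [0, 77]
4     [0, 77, 4]
mul   [0, 308]
mul   [0]
29    [0, 29]
sub   [-29]
42    [-29, 42]
12    [-29, 42, 12]
-5    [-29, 42, 12, -5]
add   [-29, 42, 7]
mul   [-29, 294]
8     [-29, 294, 8]
mul   [-29, 2352]
add   [2323]

2323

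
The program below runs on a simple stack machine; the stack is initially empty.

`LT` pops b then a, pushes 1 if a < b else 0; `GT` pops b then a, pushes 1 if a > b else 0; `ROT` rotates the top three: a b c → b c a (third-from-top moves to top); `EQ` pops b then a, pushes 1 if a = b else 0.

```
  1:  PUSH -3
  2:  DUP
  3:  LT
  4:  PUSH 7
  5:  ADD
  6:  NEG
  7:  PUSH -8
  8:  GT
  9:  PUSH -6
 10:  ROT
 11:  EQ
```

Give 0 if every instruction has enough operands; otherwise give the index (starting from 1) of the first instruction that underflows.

10

PUSH -3 : [-3]
DUP     : [-3, -3]
LT      : [0]
PUSH 7  : [0, 7]
ADD     : [7]
NEG     : [-7]
PUSH -8 : [-7, -8]
GT      : [1]
PUSH -6 : [1, -6]
ROT  — needs 3 operands, stack has 2 → underflow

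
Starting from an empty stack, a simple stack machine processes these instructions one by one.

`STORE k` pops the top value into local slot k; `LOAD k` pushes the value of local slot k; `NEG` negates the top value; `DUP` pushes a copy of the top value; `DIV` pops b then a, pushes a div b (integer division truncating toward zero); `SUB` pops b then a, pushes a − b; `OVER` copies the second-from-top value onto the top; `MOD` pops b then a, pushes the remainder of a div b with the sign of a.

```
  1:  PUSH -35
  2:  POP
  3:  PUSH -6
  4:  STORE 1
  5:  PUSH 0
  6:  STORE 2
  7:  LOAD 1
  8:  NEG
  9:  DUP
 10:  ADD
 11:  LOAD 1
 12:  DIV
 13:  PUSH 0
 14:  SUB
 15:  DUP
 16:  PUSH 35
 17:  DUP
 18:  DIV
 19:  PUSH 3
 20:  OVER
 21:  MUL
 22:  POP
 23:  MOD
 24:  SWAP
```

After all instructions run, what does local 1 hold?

-6

PUSH -35  [-35]
POP       []
PUSH -6   [-6]
STORE 1   []
PUSH 0    [0]
STORE 2   []
LOAD 1    [-6]
NEG       [6]
DUP       [6, 6]
ADD       [12]
LOAD 1    [12, -6]
DIV       [-2]
PUSH 0    [-2, 0]
SUB       [-2]
DUP       [-2, -2]
PUSH 35   [-2, -2, 35]
DUP       [-2, -2, 35, 35]
DIV       [-2, -2, 1]
PUSH 3    [-2, -2, 1, 3]
OVER      [-2, -2, 1, 3, 1]
MUL       [-2, -2, 1, 3]
POP       [-2, -2, 1]
MOD       [-2, 0]
SWAP      [0, -2]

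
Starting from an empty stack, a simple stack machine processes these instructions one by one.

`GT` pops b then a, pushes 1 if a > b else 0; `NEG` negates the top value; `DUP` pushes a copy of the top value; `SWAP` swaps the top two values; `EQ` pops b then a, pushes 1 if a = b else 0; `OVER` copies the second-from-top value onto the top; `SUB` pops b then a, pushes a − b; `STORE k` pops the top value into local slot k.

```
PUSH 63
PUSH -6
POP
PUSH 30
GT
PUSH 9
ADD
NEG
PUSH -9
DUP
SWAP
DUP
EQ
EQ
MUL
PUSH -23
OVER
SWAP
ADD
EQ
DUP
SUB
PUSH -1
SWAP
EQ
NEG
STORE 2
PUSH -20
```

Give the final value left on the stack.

-20

PUSH 63   63
PUSH -6   63 -6
POP       63
PUSH 30   63 30
GT        1
PUSH 9    1 9
ADD       10
NEG       -10
PUSH -9   -10 -9
DUP       -10 -9 -9
SWAP      -10 -9 -9
DUP       -10 -9 -9 -9
EQ        -10 -9 1
EQ        -10 0
MUL       0
PUSH -23  0 -23
OVER      0 -23 0
SWAP      0 0 -23
ADD       0 -23
EQ        0
DUP       0 0
SUB       0
PUSH -1   0 -1
SWAP      -1 0
EQ        0
NEG       0
STORE 2   (empty)
PUSH -20  -20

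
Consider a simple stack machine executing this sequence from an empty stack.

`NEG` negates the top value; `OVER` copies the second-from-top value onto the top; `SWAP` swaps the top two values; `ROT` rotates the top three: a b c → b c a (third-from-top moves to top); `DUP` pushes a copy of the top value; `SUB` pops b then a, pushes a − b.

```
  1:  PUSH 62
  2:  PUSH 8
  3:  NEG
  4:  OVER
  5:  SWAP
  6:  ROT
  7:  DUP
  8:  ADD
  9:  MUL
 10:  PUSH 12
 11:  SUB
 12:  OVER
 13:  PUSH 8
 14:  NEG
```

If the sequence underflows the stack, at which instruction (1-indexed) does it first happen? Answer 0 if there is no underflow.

0

PUSH 62 : 62
PUSH 8  : 62 8
NEG     : 62 -8
OVER    : 62 -8 62
SWAP    : 62 62 -8
ROT     : 62 -8 62
DUP     : 62 -8 62 62
ADD     : 62 -8 124
MUL     : 62 -992
PUSH 12 : 62 -992 12
SUB     : 62 -1004
OVER    : 62 -1004 62
PUSH 8  : 62 -1004 62 8
NEG     : 62 -1004 62 -8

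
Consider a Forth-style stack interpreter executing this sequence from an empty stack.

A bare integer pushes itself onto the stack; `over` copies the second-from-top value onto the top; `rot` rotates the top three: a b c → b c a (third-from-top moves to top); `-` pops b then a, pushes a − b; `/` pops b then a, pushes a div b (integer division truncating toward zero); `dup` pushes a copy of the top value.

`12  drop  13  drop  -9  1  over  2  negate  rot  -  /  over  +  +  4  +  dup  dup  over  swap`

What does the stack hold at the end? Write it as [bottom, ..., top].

12     : [12]
drop   : []
13     : [13]
drop   : []
-9     : [-9]
1      : [-9, 1]
over   : [-9, 1, -9]
2      : [-9, 1, -9, 2]
negate : [-9, 1, -9, -2]
rot    : [-9, -9, -2, 1]
-      : [-9, -9, -3]
/      : [-9, 3]
over   : [-9, 3, -9]
+      : [-9, -6]
+      : [-15]
4      : [-15, 4]
+      : [-11]
dup    : [-11, -11]
dup    : [-11, -11, -11]
over   : [-11, -11, -11, -11]
swap   : [-11, -11, -11, -11]

[-11, -11, -11, -11]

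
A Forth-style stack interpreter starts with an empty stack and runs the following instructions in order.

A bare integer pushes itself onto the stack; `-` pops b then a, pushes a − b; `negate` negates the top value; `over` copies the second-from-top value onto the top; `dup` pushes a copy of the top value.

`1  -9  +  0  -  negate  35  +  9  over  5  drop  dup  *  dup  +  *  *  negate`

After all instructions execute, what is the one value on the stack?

-1431126

1       1
-9      1 -9
+       -8
0       -8 0
-       -8
negate  8
35      8 35
+       43
9       43 9
over    43 9 43
5       43 9 43 5
drop    43 9 43
dup     43 9 43 43
*       43 9 1849
dup     43 9 1849 1849
+       43 9 3698
*       43 33282
*       1431126
negate  -1431126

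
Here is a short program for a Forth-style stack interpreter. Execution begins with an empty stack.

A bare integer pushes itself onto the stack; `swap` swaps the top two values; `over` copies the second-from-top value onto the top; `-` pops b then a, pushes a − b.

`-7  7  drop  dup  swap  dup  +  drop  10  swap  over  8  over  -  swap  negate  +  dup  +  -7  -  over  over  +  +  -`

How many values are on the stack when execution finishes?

2

-7      -7
7       -7 7
drop    -7
dup     -7 -7
swap    -7 -7
dup     -7 -7 -7
+       -7 -14
drop    -7
10      -7 10
swap    10 -7
over    10 -7 10
8       10 -7 10 8
over    10 -7 10 8 10
-       10 -7 10 -2
swap    10 -7 -2 10
negate  10 -7 -2 -10
+       10 -7 -12
dup     10 -7 -12 -12
+       10 -7 -24
-7      10 -7 -24 -7
-       10 -7 -17
over    10 -7 -17 -7
over    10 -7 -17 -7 -17
+       10 -7 -17 -24
+       10 -7 -41
-       10 34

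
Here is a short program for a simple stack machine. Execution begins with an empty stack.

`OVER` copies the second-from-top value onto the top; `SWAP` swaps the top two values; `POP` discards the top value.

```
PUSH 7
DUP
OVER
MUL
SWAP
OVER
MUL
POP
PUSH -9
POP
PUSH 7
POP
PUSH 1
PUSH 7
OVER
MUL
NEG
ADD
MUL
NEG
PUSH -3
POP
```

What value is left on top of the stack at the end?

PUSH 7  : [7]
DUP     : [7, 7]
OVER    : [7, 7, 7]
MUL     : [7, 49]
SWAP    : [49, 7]
OVER    : [49, 7, 49]
MUL     : [49, 343]
POP     : [49]
PUSH -9 : [49, -9]
POP     : [49]
PUSH 7  : [49, 7]
POP     : [49]
PUSH 1  : [49, 1]
PUSH 7  : [49, 1, 7]
OVER    : [49, 1, 7, 1]
MUL     : [49, 1, 7]
NEG     : [49, 1, -7]
ADD     : [49, -6]
MUL     : [-294]
NEG     : [294]
PUSH -3 : [294, -3]
POP     : [294]

294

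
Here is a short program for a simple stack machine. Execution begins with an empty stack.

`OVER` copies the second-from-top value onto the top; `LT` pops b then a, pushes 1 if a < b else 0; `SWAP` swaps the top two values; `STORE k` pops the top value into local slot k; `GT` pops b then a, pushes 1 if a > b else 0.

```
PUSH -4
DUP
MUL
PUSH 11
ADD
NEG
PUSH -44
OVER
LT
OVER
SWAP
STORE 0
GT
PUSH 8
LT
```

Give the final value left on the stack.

1

PUSH -4   -4
DUP       -4 -4
MUL       16
PUSH 11   16 11
ADD       27
NEG       -27
PUSH -44  -27 -44
OVER      -27 -44 -27
LT        -27 1
OVER      -27 1 -27
SWAP      -27 -27 1
STORE 0   -27 -27
GT        0
PUSH 8    0 8
LT        1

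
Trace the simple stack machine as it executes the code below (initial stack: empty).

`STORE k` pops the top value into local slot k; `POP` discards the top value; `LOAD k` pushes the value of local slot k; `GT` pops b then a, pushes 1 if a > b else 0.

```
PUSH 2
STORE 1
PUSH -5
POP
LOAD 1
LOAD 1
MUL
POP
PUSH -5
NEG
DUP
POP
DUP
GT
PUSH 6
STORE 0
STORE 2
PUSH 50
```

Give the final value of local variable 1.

PUSH 2  → 2
STORE 1 → (empty)
PUSH -5 → -5
POP     → (empty)
LOAD 1  → 2
LOAD 1  → 2 2
MUL     → 4
POP     → (empty)
PUSH -5 → -5
NEG     → 5
DUP     → 5 5
POP     → 5
DUP     → 5 5
GT      → 0
PUSH 6  → 0 6
STORE 0 → 0
STORE 2 → (empty)
PUSH 50 → 50

2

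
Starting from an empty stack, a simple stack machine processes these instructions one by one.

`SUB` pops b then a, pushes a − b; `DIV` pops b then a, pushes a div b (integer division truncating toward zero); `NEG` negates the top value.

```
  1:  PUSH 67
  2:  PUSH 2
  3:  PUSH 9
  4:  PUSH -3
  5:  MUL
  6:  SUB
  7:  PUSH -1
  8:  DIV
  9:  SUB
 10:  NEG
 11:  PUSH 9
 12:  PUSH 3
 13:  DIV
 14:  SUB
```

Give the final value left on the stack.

-99

PUSH 67 : 67
PUSH 2  : 67 2
PUSH 9  : 67 2 9
PUSH -3 : 67 2 9 -3
MUL     : 67 2 -27
SUB     : 67 29
PUSH -1 : 67 29 -1
DIV     : 67 -29
SUB     : 96
NEG     : -96
PUSH 9  : -96 9
PUSH 3  : -96 9 3
DIV     : -96 3
SUB     : -99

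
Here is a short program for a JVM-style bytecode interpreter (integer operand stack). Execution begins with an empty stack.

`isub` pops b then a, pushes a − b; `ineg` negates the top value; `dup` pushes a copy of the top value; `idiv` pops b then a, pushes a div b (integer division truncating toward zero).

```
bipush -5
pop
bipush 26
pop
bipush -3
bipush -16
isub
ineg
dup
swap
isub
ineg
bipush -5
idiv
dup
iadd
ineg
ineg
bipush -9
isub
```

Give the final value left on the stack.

bipush -5  : [-5]
pop        : []
bipush 26  : [26]
pop        : []
bipush -3  : [-3]
bipush -16 : [-3, -16]
isub       : [13]
ineg       : [-13]
dup        : [-13, -13]
swap       : [-13, -13]
isub       : [0]
ineg       : [0]
bipush -5  : [0, -5]
idiv       : [0]
dup        : [0, 0]
iadd       : [0]
ineg       : [0]
ineg       : [0]
bipush -9  : [0, -9]
isub       : [9]

9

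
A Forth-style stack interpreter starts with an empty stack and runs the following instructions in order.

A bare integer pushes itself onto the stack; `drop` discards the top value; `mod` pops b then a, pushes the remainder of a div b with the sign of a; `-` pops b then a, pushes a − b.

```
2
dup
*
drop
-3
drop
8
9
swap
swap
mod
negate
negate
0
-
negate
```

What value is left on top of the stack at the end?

2      : [2]
dup    : [2, 2]
*      : [4]
drop   : []
-3     : [-3]
drop   : []
8      : [8]
9      : [8, 9]
swap   : [9, 8]
swap   : [8, 9]
mod    : [8]
negate : [-8]
negate : [8]
0      : [8, 0]
-      : [8]
negate : [-8]

-8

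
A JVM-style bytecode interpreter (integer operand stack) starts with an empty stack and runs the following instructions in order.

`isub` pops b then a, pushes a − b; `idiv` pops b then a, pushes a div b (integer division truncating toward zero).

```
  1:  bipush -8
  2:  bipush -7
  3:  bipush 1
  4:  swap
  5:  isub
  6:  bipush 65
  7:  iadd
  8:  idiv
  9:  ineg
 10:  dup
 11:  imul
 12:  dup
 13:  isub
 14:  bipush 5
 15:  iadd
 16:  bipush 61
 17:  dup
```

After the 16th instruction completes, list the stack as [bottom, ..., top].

bipush -8 : [-8]
bipush -7 : [-8, -7]
bipush 1  : [-8, -7, 1]
swap      : [-8, 1, -7]
isub      : [-8, 8]
bipush 65 : [-8, 8, 65]
iadd      : [-8, 73]
idiv      : [0]
ineg      : [0]
dup       : [0, 0]
imul      : [0]
dup       : [0, 0]
isub      : [0]
bipush 5  : [0, 5]
iadd      : [5]
bipush 61 : [5, 61]

[5, 61]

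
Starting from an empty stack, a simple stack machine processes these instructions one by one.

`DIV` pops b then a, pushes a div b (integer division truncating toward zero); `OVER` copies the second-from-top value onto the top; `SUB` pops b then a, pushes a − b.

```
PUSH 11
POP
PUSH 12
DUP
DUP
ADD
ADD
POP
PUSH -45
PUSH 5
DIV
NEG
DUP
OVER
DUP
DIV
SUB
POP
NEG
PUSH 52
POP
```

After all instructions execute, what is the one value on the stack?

PUSH 11  -> 11
POP      -> (empty)
PUSH 12  -> 12
DUP      -> 12 12
DUP      -> 12 12 12
ADD      -> 12 24
ADD      -> 36
POP      -> (empty)
PUSH -45 -> -45
PUSH 5   -> -45 5
DIV      -> -9
NEG      -> 9
DUP      -> 9 9
OVER     -> 9 9 9
DUP      -> 9 9 9 9
DIV      -> 9 9 1
SUB      -> 9 8
POP      -> 9
NEG      -> -9
PUSH 52  -> -9 52
POP      -> -9

-9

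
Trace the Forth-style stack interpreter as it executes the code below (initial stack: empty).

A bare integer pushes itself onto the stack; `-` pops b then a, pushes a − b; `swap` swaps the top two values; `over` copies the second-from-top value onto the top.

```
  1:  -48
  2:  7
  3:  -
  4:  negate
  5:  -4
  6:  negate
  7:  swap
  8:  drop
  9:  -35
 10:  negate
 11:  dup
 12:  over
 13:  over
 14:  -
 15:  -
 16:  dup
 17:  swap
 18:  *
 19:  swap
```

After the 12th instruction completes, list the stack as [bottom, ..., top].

-48    : [-48]
7      : [-48, 7]
-      : [-55]
negate : [55]
-4     : [55, -4]
negate : [55, 4]
swap   : [4, 55]
drop   : [4]
-35    : [4, -35]
negate : [4, 35]
dup    : [4, 35, 35]
over   : [4, 35, 35, 35]

[4, 35, 35, 35]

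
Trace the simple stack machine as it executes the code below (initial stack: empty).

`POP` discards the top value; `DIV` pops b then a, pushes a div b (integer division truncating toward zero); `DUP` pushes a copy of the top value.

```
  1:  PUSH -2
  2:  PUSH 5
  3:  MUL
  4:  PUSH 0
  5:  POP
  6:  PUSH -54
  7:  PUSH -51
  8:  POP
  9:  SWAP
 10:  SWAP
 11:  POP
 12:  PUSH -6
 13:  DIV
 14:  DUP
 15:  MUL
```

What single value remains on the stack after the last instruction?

PUSH -2  → [-2]
PUSH 5   → [-2, 5]
MUL      → [-10]
PUSH 0   → [-10, 0]
POP      → [-10]
PUSH -54 → [-10, -54]
PUSH -51 → [-10, -54, -51]
POP      → [-10, -54]
SWAP     → [-54, -10]
SWAP     → [-10, -54]
POP      → [-10]
PUSH -6  → [-10, -6]
DIV      → [1]
DUP      → [1, 1]
MUL      → [1]

1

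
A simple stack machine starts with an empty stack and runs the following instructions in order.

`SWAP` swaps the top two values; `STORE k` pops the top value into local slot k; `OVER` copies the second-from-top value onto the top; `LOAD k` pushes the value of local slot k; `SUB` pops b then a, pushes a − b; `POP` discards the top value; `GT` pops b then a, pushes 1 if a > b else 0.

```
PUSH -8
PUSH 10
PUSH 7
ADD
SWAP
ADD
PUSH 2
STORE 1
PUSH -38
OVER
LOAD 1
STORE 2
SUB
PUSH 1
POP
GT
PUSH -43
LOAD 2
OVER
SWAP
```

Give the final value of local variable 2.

2

PUSH -8  : -8
PUSH 10  : -8 10
PUSH 7   : -8 10 7
ADD      : -8 17
SWAP     : 17 -8
ADD      : 9
PUSH 2   : 9 2
STORE 1  : 9
PUSH -38 : 9 -38
OVER     : 9 -38 9
LOAD 1   : 9 -38 9 2
STORE 2  : 9 -38 9
SUB      : 9 -47
PUSH 1   : 9 -47 1
POP      : 9 -47
GT       : 1
PUSH -43 : 1 -43
LOAD 2   : 1 -43 2
OVER     : 1 -43 2 -43
SWAP     : 1 -43 -43 2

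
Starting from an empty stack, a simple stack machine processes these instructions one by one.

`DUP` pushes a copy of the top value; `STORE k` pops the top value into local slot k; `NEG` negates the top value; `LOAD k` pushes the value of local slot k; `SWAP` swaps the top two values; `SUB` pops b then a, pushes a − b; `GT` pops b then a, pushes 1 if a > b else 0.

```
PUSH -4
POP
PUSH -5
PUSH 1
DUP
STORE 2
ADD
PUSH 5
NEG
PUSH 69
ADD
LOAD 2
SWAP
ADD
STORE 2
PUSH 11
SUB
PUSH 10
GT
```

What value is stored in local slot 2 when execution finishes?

65

PUSH -4 -> -4
POP     -> (empty)
PUSH -5 -> -5
PUSH 1  -> -5 1
DUP     -> -5 1 1
STORE 2 -> -5 1
ADD     -> -4
PUSH 5  -> -4 5
NEG     -> -4 -5
PUSH 69 -> -4 -5 69
ADD     -> -4 64
LOAD 2  -> -4 64 1
SWAP    -> -4 1 64
ADD     -> -4 65
STORE 2 -> -4
PUSH 11 -> -4 11
SUB     -> -15
PUSH 10 -> -15 10
GT      -> 0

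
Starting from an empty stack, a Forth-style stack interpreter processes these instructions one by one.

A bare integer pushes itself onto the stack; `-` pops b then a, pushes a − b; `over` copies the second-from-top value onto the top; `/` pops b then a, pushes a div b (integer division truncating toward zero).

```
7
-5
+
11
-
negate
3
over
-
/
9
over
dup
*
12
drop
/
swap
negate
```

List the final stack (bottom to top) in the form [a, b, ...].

7      : [7]
-5     : [7, -5]
+      : [2]
11     : [2, 11]
-      : [-9]
negate : [9]
3      : [9, 3]
over   : [9, 3, 9]
-      : [9, -6]
/      : [-1]
9      : [-1, 9]
over   : [-1, 9, -1]
dup    : [-1, 9, -1, -1]
*      : [-1, 9, 1]
12     : [-1, 9, 1, 12]
drop   : [-1, 9, 1]
/      : [-1, 9]
swap   : [9, -1]
negate : [9, 1]

[9, 1]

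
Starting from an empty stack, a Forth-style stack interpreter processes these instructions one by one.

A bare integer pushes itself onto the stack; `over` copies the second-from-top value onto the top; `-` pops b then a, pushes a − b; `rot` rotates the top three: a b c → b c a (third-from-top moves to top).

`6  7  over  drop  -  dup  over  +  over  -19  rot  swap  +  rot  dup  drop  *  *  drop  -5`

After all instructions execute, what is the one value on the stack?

6     6
7     6 7
over  6 7 6
drop  6 7
-     -1
dup   -1 -1
over  -1 -1 -1
+     -1 -2
over  -1 -2 -1
-19   -1 -2 -1 -19
rot   -1 -1 -19 -2
swap  -1 -1 -2 -19
+     -1 -1 -21
rot   -1 -21 -1
dup   -1 -21 -1 -1
drop  -1 -21 -1
*     -1 21
*     -21
drop  (empty)
-5    -5

-5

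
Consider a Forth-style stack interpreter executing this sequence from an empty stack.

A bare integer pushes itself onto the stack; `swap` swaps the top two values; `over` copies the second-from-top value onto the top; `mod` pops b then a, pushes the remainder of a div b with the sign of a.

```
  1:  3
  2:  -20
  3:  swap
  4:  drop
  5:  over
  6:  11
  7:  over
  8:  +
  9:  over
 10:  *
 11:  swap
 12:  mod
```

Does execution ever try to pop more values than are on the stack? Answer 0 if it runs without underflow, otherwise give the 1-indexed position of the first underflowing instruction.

3     3
-20   3 -20
swap  -20 3
drop  -20
over  — needs 2 operands, stack has 1 → underflow

5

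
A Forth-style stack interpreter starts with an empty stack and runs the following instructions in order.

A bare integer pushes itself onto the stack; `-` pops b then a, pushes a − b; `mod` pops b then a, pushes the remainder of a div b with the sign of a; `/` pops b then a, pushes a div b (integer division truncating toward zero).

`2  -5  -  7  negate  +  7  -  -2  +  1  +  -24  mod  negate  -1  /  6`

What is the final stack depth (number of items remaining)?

2

2      -> 2
-5     -> 2 -5
-      -> 7
7      -> 7 7
negate -> 7 -7
+      -> 0
7      -> 0 7
-      -> -7
-2     -> -7 -2
+      -> -9
1      -> -9 1
+      -> -8
-24    -> -8 -24
mod    -> -8
negate -> 8
-1     -> 8 -1
/      -> -8
6      -> -8 6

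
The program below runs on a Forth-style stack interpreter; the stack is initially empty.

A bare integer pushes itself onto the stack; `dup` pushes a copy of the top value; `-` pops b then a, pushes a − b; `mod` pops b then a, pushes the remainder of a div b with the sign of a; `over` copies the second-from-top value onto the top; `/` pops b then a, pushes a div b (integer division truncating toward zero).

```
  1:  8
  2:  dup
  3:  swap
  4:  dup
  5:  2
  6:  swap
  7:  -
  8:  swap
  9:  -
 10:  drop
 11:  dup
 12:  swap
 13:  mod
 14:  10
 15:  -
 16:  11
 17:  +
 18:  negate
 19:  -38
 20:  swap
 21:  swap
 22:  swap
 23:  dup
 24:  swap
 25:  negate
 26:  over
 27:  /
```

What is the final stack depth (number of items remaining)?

3

8       [8]
dup     [8, 8]
swap    [8, 8]
dup     [8, 8, 8]
2       [8, 8, 8, 2]
swap    [8, 8, 2, 8]
-       [8, 8, -6]
swap    [8, -6, 8]
-       [8, -14]
drop    [8]
dup     [8, 8]
swap    [8, 8]
mod     [0]
10      [0, 10]
-       [-10]
11      [-10, 11]
+       [1]
negate  [-1]
-38     [-1, -38]
swap    [-38, -1]
swap    [-1, -38]
swap    [-38, -1]
dup     [-38, -1, -1]
swap    [-38, -1, -1]
negate  [-38, -1, 1]
over    [-38, -1, 1, -1]
/       [-38, -1, -1]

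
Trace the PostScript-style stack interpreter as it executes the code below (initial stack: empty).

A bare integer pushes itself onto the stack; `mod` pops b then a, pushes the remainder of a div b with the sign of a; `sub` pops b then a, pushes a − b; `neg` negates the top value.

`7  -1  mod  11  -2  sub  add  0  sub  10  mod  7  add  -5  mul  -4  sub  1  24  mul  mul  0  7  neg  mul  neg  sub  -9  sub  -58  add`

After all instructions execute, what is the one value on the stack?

7    [7]
-1   [7, -1]
mod  [0]
11   [0, 11]
-2   [0, 11, -2]
sub  [0, 13]
add  [13]
0    [13, 0]
sub  [13]
10   [13, 10]
mod  [3]
7    [3, 7]
add  [10]
-5   [10, -5]
mul  [-50]
-4   [-50, -4]
sub  [-46]
1    [-46, 1]
24   [-46, 1, 24]
mul  [-46, 24]
mul  [-1104]
0    [-1104, 0]
7    [-1104, 0, 7]
neg  [-1104, 0, -7]
mul  [-1104, 0]
neg  [-1104, 0]
sub  [-1104]
-9   [-1104, -9]
sub  [-1095]
-58  [-1095, -58]
add  [-1153]

-1153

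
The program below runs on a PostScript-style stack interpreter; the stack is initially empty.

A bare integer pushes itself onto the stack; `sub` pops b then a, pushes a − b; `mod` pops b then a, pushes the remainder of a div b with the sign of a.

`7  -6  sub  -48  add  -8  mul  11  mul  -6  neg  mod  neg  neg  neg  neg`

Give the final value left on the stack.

7   → 7
-6  → 7 -6
sub → 13
-48 → 13 -48
add → -35
-8  → -35 -8
mul → 280
11  → 280 11
mul → 3080
-6  → 3080 -6
neg → 3080 6
mod → 2
neg → -2
neg → 2
neg → -2
neg → 2

2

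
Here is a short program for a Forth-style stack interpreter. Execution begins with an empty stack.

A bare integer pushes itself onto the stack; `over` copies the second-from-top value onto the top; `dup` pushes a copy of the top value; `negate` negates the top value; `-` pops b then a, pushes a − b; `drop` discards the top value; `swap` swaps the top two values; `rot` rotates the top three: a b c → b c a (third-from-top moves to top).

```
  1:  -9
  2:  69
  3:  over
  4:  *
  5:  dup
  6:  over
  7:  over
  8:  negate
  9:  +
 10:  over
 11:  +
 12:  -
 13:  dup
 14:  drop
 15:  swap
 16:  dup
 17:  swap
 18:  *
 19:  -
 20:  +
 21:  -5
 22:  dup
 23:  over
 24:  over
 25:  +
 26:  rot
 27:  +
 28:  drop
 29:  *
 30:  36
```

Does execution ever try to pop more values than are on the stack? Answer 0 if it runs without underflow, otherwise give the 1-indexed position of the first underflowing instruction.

0

-9     → -9
69     → -9 69
over   → -9 69 -9
*      → -9 -621
dup    → -9 -621 -621
over   → -9 -621 -621 -621
over   → -9 -621 -621 -621 -621
negate → -9 -621 -621 -621 621
+      → -9 -621 -621 0
over   → -9 -621 -621 0 -621
+      → -9 -621 -621 -621
-      → -9 -621 0
dup    → -9 -621 0 0
drop   → -9 -621 0
swap   → -9 0 -621
dup    → -9 0 -621 -621
swap   → -9 0 -621 -621
*      → -9 0 385641
-      → -9 -385641
+      → -385650
-5     → -385650 -5
dup    → -385650 -5 -5
over   → -385650 -5 -5 -5
over   → -385650 -5 -5 -5 -5
+      → -385650 -5 -5 -10
rot    → -385650 -5 -10 -5
+      → -385650 -5 -15
drop   → -385650 -5
*      → 1928250
36     → 1928250 36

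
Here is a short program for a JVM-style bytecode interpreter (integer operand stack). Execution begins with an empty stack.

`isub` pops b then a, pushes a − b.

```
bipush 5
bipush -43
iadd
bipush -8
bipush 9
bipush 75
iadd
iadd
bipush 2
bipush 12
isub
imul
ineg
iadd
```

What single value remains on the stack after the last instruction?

bipush 5    5
bipush -43  5 -43
iadd        -38
bipush -8   -38 -8
bipush 9    -38 -8 9
bipush 75   -38 -8 9 75
iadd        -38 -8 84
iadd        -38 76
bipush 2    -38 76 2
bipush 12   -38 76 2 12
isub        -38 76 -10
imul        -38 -760
ineg        -38 760
iadd        722

722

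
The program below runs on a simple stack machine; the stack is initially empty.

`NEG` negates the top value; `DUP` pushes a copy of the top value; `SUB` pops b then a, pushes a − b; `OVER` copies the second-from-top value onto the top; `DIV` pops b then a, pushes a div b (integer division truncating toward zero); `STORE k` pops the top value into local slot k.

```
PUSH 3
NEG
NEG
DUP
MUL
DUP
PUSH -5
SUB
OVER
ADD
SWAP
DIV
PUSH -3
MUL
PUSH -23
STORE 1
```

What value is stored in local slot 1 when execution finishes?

-23

PUSH 3   : [3]
NEG      : [-3]
NEG      : [3]
DUP      : [3, 3]
MUL      : [9]
DUP      : [9, 9]
PUSH -5  : [9, 9, -5]
SUB      : [9, 14]
OVER     : [9, 14, 9]
ADD      : [9, 23]
SWAP     : [23, 9]
DIV      : [2]
PUSH -3  : [2, -3]
MUL      : [-6]
PUSH -23 : [-6, -23]
STORE 1  : [-6]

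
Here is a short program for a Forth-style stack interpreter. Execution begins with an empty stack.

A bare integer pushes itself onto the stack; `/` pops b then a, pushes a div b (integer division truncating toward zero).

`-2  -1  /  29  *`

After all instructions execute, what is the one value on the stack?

58

-2 : -2
-1 : -2 -1
/  : 2
29 : 2 29
*  : 58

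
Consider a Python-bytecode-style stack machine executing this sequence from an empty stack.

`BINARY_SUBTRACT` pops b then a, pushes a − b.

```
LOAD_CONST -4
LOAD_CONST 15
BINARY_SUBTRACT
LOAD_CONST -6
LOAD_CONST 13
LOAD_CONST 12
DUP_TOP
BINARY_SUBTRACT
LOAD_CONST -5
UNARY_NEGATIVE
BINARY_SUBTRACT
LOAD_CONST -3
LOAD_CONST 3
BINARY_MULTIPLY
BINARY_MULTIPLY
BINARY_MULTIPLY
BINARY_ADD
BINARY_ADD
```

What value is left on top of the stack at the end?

560

LOAD_CONST -4   → -4
LOAD_CONST 15   → -4 15
BINARY_SUBTRACT → -19
LOAD_CONST -6   → -19 -6
LOAD_CONST 13   → -19 -6 13
LOAD_CONST 12   → -19 -6 13 12
DUP_TOP         → -19 -6 13 12 12
BINARY_SUBTRACT → -19 -6 13 0
LOAD_CONST -5   → -19 -6 13 0 -5
UNARY_NEGATIVE  → -19 -6 13 0 5
BINARY_SUBTRACT → -19 -6 13 -5
LOAD_CONST -3   → -19 -6 13 -5 -3
LOAD_CONST 3    → -19 -6 13 -5 -3 3
BINARY_MULTIPLY → -19 -6 13 -5 -9
BINARY_MULTIPLY → -19 -6 13 45
BINARY_MULTIPLY → -19 -6 585
BINARY_ADD      → -19 579
BINARY_ADD      → 560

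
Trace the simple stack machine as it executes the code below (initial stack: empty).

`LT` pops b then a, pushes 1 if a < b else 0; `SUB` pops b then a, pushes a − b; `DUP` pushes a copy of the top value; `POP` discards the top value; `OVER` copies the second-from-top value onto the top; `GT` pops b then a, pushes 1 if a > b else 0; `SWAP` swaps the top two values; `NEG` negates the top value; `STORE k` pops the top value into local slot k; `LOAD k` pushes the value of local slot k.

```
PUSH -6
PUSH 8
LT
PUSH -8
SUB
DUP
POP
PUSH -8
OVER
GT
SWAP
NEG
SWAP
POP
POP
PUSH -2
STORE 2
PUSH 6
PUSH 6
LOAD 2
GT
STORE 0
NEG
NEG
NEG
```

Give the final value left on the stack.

PUSH -6 : [-6]
PUSH 8  : [-6, 8]
LT      : [1]
PUSH -8 : [1, -8]
SUB     : [9]
DUP     : [9, 9]
POP     : [9]
PUSH -8 : [9, -8]
OVER    : [9, -8, 9]
GT      : [9, 0]
SWAP    : [0, 9]
NEG     : [0, -9]
SWAP    : [-9, 0]
POP     : [-9]
POP     : []
PUSH -2 : [-2]
STORE 2 : []
PUSH 6  : [6]
PUSH 6  : [6, 6]
LOAD 2  : [6, 6, -2]
GT      : [6, 1]
STORE 0 : [6]
NEG     : [-6]
NEG     : [6]
NEG     : [-6]

-6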